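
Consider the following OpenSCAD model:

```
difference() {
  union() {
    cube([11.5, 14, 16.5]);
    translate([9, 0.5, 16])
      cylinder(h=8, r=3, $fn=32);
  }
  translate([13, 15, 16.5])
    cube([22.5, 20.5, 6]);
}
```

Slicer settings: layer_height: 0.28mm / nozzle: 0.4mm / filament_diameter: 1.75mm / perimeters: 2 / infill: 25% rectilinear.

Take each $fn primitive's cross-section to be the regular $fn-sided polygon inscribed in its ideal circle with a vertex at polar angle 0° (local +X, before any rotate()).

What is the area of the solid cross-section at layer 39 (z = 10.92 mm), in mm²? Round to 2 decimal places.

At z = 10.92 mm: the cube is present — its section is the full 11.5×14 rectangle (area 161.00 mm²); the cylinder at (9, 0.5) is not intersected at this z (z outside [16, 24]); Merging all regions: only the 11.5×14 cube is present, so the union is just that shape — area = 161.00 mm²; the cube at (13, 15) is not intersected at this z (z outside [16.5, 22.5]); After the difference (first − rest): none of the subtracted shapes is present at this height, so the result so far is unchanged — area = 161.00 mm². Overall, the cross-section is a single solid region. Net area = 161.00 mm².

161.00 mm²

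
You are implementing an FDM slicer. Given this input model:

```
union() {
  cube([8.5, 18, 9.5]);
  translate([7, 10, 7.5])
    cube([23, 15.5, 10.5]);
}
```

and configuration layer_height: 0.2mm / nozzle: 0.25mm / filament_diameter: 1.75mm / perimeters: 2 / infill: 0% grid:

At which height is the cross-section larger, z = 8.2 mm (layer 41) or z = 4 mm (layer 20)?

layer 41 (z = 8.2 mm)

Layer 41 (z = 8.2): the 8.5×18 cube contributes its full rectangle (area 153.00 mm²); the 23×15.5 cube at (7, 10) contributes its full rectangle (area 356.50 mm²); Taking the union: the regions partially overlap — summed areas 509.50 mm² minus the doubly-counted overlap 12.00 mm² gives 497.50 mm² — area = 497.50 mm². So its area = 497.50 mm². Layer 20 (z = 4): the 8.5×18 cube contributes its full rectangle (area 153.00 mm²); the cube at (7, 10) is not intersected at this z (z outside [7.5, 18]); Combining (union): only the 8.5×18 cube is present, so the union is just that shape — area = 153.00 mm². So its area = 153.00 mm². Layer 41 is larger (497.50 vs 153.00 mm²).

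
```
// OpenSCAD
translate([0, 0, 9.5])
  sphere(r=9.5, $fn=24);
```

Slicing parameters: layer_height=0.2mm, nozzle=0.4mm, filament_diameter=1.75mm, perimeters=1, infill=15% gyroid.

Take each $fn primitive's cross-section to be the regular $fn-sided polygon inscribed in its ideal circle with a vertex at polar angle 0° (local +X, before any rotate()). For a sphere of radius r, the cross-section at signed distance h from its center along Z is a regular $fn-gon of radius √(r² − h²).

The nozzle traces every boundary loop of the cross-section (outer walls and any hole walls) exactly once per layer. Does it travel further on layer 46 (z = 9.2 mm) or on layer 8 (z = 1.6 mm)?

layer 46 (z = 9.2 mm)

Layer 46 (z = 9.2): the sphere: section is a regular 24-gon, circumradius = √(r²−h²) = √(9.5²−0.3²) = 9.495 (perimeter = 2·24·9.495·sin(180°/24) = 59.49 mm). So its perimeter = 59.49 mm. Layer 8 (z = 1.6): the r=9.5 sphere contributes a regular 24-gon of circumradius √(9.5²−7.9²) = 5.276 (perimeter = 2·24·5.276·sin(180°/24) = 33.06 mm). So its perimeter = 33.06 mm. Layer 46 is larger (59.49 vs 33.06 mm).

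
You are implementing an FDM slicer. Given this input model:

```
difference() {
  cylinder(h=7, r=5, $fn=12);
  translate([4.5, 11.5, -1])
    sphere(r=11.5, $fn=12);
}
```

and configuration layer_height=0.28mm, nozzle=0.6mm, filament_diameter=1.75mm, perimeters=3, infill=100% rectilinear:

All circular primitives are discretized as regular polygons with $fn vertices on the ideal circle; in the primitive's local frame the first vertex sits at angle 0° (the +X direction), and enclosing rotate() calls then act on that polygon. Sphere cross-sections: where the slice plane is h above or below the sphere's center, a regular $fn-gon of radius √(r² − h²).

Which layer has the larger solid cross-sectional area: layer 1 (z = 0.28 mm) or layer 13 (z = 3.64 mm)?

Layer 1 (z = 0.28): the r=5 cylinder contributes a regular 12-gon of circumradius 5 (area = (12/2)·5.000²·sin(360°/12) = 75.00 mm²); the r=11.5 sphere at (4.5, 11.5) slices to a regular 12-gon of circumradius 11.429 (√(r²−h²) with h=1.28 from center) (area = (12/2)·11.429²·sin(360°/12) = 391.83 mm²); Taking the first minus the rest: starting from the r=5 cylinder (75.00 mm²), the r=11.5 sphere at (4.5, 11.5) partially overlaps it — only the 23.20 mm² overlap (of its 391.83 mm²) is removed, clipping the outline — area = 51.80 mm². So its area = 51.80 mm². Layer 13 (z = 3.64): the r=5 cylinder contributes a regular 12-gon of circumradius 5 (area = (12/2)·5.000²·sin(360°/12) = 75.00 mm²); the sphere at (4.5, 11.5): section is a regular 12-gon, circumradius = √(r²−h²) = √(11.5²−4.64²) = 10.522 (area = (12/2)·10.522²·sin(360°/12) = 332.16 mm²); Subtracting the remaining from the first: starting from the r=5 cylinder (75.00 mm²), the r=11.5 sphere at (4.5, 11.5) partially overlaps it — only the 15.54 mm² overlap (of its 332.16 mm²) is removed, clipping the outline — area = 59.46 mm². So its area = 59.46 mm². Layer 13 is larger (59.46 vs 51.80 mm²).

layer 13 (z = 3.64 mm)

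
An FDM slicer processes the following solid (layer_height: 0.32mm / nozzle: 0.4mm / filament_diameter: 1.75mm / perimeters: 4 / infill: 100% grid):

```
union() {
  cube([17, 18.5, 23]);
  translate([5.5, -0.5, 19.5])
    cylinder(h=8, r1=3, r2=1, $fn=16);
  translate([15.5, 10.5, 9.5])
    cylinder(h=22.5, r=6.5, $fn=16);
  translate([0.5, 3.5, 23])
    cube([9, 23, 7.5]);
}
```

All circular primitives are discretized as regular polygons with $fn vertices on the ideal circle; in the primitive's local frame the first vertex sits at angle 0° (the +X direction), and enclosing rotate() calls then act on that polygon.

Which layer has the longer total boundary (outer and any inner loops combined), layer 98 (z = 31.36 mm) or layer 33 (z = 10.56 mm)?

Layer 98 (z = 31.36): the cube is not intersected at this z (z outside [0, 23]); the cone at (5.5, -0.5) is absent (z outside [19.5, 27.5]); the r=6.5 cylinder at (15.5, 10.5) gives a regular 16-gon of circumradius 6.5 (constant along its height) (perimeter = 2·16·6.500·sin(180°/16) = 40.58 mm); the cube at (0.5, 3.5) does not reach this height (z outside [23, 30.5]); Combining (union): only the r=6.5 cylinder at (15.5, 10.5) is present, so the union is just that shape — boundary = 40.58 mm. So its perimeter = 40.58 mm. Layer 33 (z = 10.56): the cube is present — its section is the full 17×18.5 rectangle (perimeter 71.00 mm); the cone at (5.5, -0.5) is absent (z outside [19.5, 27.5]); the r=6.5 cylinder at (15.5, 10.5) contributes a regular 16-gon of circumradius 6.5 (perimeter = 2·16·6.500·sin(180°/16) = 40.58 mm); the cube at (0.5, 3.5) is not intersected at this z (z outside [23, 30.5]); Taking the union: the regions partially overlap (shared area 83.73 mm²), so the edge portions inside another operand are dropped and the merged outline is re-measured after clipping — boundary = 75.83 mm. So its perimeter = 75.83 mm. Layer 33 is larger (75.83 vs 40.58 mm).

layer 33 (z = 10.56 mm)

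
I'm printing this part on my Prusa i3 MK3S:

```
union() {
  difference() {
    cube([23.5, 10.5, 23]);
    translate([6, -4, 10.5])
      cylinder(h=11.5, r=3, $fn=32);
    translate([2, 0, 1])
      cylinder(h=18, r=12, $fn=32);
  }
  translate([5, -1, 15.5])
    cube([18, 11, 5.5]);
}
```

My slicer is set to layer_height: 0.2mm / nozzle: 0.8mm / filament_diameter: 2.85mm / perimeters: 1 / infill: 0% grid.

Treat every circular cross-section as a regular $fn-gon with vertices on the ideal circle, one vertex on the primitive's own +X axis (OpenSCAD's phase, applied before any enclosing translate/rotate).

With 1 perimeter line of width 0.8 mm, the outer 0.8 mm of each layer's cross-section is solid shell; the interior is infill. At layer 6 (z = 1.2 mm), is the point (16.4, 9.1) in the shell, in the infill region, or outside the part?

At z = 1.2 mm: the cube (footprint 23.5×10.5) is included at this height; the cylinder at (6, -4) does not reach this height (z outside [10.5, 22]); the r=12 cylinder at (2, 0) contributes a regular 32-gon of circumradius 12; After the difference (first − rest): starting from the 23.5×10.5 cube, the r=12 cylinder at (2, 0) partially overlaps it — only the 127.72 mm² overlap (of its 449.49 mm²) is removed, clipping the outline — 1 connected region; the cube at (5, -1) is not intersected at this z (z outside [15.5, 21]); Taking the union: only that combined region is present, so the union is just that shape — 1 connected region. Overall, the cross-section is a single solid region. The nearest boundary edge runs (7.69, 10.50)→(23.50, 10.50); distance from the point to it = 1.40 mm. The point is inside the cross-section and 1.40 mm from the nearest boundary — more than the 0.8 mm shell width (1 × 0.8), so it's in the infill interior.

infill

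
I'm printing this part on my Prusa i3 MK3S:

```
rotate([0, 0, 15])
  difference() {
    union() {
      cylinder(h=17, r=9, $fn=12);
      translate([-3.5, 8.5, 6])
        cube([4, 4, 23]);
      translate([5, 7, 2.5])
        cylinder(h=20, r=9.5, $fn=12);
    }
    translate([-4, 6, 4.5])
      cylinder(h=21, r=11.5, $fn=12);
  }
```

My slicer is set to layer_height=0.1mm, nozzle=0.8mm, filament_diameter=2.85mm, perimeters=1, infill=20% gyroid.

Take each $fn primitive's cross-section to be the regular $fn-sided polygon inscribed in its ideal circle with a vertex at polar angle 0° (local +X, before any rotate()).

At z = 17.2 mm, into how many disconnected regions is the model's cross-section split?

1

At z = 17.2 mm: the cylinder is absent (z outside [0, 17]); the cube at (-3.5, 8.5) is present — its section is the full 4×4 rectangle; the r=9.5 cylinder at (5, 7) gives a regular 12-gon of circumradius 9.5 (constant along its height); Taking the union: the regions partially overlap (shared area 15.38 mm²), so overlapping operands fuse into one piece — 1 connected region; the cylinder at (-4, 6): section is a regular 12-gon, circumradius r=11.5; Subtracting the remaining from the first: starting from that combined region, the r=11.5 cylinder at (-4, 6) partially overlaps it — only the 149.88 mm² overlap (of its 396.75 mm²) is removed, clipping the outline — 1 connected region; (whole slice rotated 15° about Z — lengths, areas and connectivity unchanged). The result has 1 disconnected region.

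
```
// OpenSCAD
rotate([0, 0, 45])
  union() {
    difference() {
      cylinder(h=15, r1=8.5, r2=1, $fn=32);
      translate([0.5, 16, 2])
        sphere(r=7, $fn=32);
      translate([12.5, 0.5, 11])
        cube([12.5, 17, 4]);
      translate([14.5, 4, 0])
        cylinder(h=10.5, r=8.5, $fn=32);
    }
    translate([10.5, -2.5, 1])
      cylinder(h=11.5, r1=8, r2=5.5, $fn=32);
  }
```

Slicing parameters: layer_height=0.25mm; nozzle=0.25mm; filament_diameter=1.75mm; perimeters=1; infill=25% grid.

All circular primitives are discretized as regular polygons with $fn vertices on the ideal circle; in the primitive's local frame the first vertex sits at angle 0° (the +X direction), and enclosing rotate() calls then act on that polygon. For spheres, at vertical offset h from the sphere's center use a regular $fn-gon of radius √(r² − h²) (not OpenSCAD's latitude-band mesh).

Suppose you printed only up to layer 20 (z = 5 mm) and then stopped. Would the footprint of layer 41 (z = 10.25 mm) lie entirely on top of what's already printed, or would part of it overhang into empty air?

entirely on top

Compare the two slices. At z = 5: the cone contributes a regular 32-gon of circumradius 6.000 (interpolated between r1=8.5 and r2=1 at t=0.333) (area = (32/2)·6.000²·sin(360°/32) = 112.37 mm²); the r=7 sphere at (0.5, 16) contributes a regular 32-gon of circumradius √(7²−3²) = 6.325 (area = (32/2)·6.325²·sin(360°/32) = 124.86 mm²); the cube at (12.5, 0.5) is not intersected at this z (z outside [11, 15]); the r=8.5 cylinder at (14.5, 4) contributes a regular 32-gon of circumradius 8.5 (area = (32/2)·8.500²·sin(360°/32) = 225.52 mm²); Taking the first minus the rest: starting from the cone (112.37 mm²), the r=7 sphere at (0.5, 16) misses the remaining region (no effect); the r=8.5 cylinder at (14.5, 4) misses the remaining region (no effect) — area = 112.37 mm²; the cone at (10.5, -2.5) contributes a regular 32-gon of circumradius 7.130 (interpolated between r1=8 and r2=5.5 at t=0.348) (area = (32/2)·7.130²·sin(360°/32) = 158.70 mm²); Merging all regions: the regions partially overlap — summed areas 271.08 mm² minus the doubly-counted overlap 11.49 mm² gives 259.59 mm² — area = 259.59 mm²; (whole slice rotated 45° about Z — lengths, areas and connectivity unchanged). At z = 10.25: the cone: at t=0.683 of its height the radius interpolates to r₁+(r₂−r₁)t = 3.375, giving a regular 32-gon of that circumradius (area = (32/2)·3.375²·sin(360°/32) = 35.56 mm²); the sphere at (0.5, 16) is not intersected at this z (|z−center|=8.250 > r=7); the cube at (12.5, 0.5) is absent (z outside [11, 15]); the r=8.5 cylinder at (14.5, 4) gives a regular 32-gon of circumradius 8.5 (constant along its height) (area = (32/2)·8.500²·sin(360°/32) = 225.52 mm²); After the difference (first − rest): starting from the cone (35.56 mm²), the r=8.5 cylinder at (14.5, 4) misses the remaining region (no effect) — area = 35.56 mm²; the cone at (10.5, -2.5) (r1=8→r2=5.5) has section circumradius 5.989 here — a regular 32-gon (area = (32/2)·5.989²·sin(360°/32) = 111.97 mm²); Taking the union: the 2 present regions are separate (no shared area or edge), so areas and boundary lengths simply add and each stays a separate island — area = 147.52 mm²; (whole slice rotated 45° about Z — lengths, areas and connectivity unchanged). Checking containment: the cross-section at z = 10.25 is a subset of the cross-section at z = 5.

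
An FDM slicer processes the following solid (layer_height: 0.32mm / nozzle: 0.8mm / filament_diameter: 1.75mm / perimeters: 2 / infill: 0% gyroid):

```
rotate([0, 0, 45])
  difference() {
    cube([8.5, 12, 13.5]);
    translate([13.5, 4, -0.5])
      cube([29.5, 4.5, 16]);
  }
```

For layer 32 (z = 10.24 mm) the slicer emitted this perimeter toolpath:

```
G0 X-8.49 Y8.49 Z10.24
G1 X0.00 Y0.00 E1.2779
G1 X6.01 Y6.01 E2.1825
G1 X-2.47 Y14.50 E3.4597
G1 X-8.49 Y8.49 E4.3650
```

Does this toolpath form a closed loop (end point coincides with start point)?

yes

Start point (G0): (-8.49, 8.49). End point (last G1): the path returns to the start — closed.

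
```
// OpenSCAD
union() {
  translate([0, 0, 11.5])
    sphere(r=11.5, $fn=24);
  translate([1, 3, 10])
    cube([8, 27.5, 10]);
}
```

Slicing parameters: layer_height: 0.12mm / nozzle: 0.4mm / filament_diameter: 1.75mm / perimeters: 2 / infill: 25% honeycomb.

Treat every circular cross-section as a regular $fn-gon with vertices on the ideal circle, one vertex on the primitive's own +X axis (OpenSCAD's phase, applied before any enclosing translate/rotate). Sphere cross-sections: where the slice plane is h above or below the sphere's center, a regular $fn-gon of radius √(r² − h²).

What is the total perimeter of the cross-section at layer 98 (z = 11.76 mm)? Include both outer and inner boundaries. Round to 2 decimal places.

113.25 mm

At z = 11.76 mm: the r=11.5 sphere contributes a regular 24-gon of circumradius √(11.5²−0.26²) = 11.497 (perimeter = 2·24·11.497·sin(180°/24) = 72.03 mm); the cube at (1, 3) is present — its section is the full 8×27.5 rectangle (perimeter 71.00 mm); Merging all regions: the regions partially overlap (shared area 55.51 mm²), so the edge portions inside another operand are dropped and the merged outline is re-measured after clipping — boundary = 113.25 mm. Overall, the cross-section is a single solid region. Total boundary length (outer) = 113.25 mm.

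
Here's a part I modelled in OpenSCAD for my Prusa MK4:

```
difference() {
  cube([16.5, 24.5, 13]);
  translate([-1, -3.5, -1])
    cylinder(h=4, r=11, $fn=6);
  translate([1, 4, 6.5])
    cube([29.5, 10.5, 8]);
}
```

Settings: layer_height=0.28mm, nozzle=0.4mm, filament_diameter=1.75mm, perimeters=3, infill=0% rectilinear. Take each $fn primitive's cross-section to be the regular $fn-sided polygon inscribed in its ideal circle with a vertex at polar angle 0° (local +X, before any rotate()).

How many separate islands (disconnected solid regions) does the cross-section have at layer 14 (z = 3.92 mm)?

1

At z = 3.92 mm: the cube is present — its section is the full 16.5×24.5 rectangle; the cylinder at (-1, -3.5) is not intersected at this z (z outside [-1, 3]); the cube at (1, 4) is absent (z outside [6.5, 14.5]); Taking the first minus the rest: none of the subtracted shapes is present at this height, so the 16.5×24.5 cube is unchanged — 1 connected region. Overall, the cross-section is a single solid region. Island count = 1.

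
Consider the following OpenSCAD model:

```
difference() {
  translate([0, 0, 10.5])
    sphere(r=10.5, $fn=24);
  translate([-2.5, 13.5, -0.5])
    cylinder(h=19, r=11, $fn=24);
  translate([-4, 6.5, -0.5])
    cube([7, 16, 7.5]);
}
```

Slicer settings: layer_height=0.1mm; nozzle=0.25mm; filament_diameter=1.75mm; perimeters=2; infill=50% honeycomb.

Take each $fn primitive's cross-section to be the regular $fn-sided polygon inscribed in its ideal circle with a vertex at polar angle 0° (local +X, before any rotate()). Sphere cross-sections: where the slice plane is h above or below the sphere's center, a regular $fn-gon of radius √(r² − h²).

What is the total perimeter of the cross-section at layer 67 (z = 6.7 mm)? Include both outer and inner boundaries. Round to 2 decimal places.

60.69 mm

At z = 6.7 mm: the sphere: section is a regular 24-gon, circumradius = √(r²−h²) = √(10.5²−3.8²) = 9.788 (perimeter = 2·24·9.788·sin(180°/24) = 61.33 mm); the r=11 cylinder at (-2.5, 13.5) gives a regular 24-gon of circumradius 11 (constant along its height) (perimeter = 2·24·11.000·sin(180°/24) = 68.92 mm); the cube at (-4, 6.5) is present — its section is the full 7×16 rectangle (perimeter 46.00 mm); Subtracting the remaining from the first: starting from the r=10.5 sphere, the r=11 cylinder at (-2.5, 13.5) partially overlaps it — only the 74.09 mm² overlap (of its 375.81 mm²) is removed, clipping the outline; the 7×16 cube at (-4, 6.5) misses the remaining region (no effect) — boundary = 60.69 mm. Overall, the cross-section is a single solid region. Total boundary length (outer) = 60.69 mm.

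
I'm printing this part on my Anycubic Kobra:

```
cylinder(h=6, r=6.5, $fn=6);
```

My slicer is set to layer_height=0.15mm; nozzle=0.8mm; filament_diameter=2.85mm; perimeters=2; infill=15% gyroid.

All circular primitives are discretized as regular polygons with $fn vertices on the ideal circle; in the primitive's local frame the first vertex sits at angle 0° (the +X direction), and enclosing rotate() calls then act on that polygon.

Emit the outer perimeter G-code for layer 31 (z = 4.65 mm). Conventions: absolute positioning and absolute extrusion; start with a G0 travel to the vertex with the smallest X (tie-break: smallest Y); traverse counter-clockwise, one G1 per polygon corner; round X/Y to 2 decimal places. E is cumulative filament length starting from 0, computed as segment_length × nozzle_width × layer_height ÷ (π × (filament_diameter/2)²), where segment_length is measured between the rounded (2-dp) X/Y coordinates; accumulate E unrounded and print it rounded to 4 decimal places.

At z = 4.65 mm: the r=6.5 cylinder contributes a regular 6-gon of circumradius 6.5. The outline is a single polygon with 6 vertices. Extrusion per mm of travel: 0.8 × 0.15 / (π × 1.425²) = 0.018811. Accumulating E over each segment gives final E = 0.7337.

G0 X-6.50 Y0.00 Z4.65
G1 X-3.25 Y-5.63 E0.1223
G1 X3.25 Y-5.63 E0.2446
G1 X6.50 Y0.00 E0.3668
G1 X3.25 Y5.63 E0.4891
G1 X-3.25 Y5.63 E0.6114
G1 X-6.50 Y0.00 E0.7337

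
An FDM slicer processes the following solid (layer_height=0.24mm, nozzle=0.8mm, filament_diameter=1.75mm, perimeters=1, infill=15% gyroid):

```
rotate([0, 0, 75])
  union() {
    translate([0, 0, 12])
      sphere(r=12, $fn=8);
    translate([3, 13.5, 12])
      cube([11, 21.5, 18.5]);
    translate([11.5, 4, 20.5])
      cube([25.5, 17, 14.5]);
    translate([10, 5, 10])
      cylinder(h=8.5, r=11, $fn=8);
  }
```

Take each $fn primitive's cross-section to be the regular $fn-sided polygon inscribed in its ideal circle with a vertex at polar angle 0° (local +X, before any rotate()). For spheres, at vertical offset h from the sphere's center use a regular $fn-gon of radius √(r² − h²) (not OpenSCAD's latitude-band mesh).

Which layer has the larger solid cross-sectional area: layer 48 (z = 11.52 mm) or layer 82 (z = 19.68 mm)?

layer 48 (z = 11.52 mm)

Layer 48 (z = 11.52): the sphere: section is a regular 8-gon, circumradius = √(r²−h²) = √(12²−0.48²) = 11.990 (area = (8/2)·11.990²·sin(360°/8) = 406.64 mm²); the cube at (3, 13.5) does not reach this height (z outside [12, 30.5]); the cube at (11.5, 4) is absent (z outside [20.5, 35]); the cylinder at (10, 5): section is a regular 8-gon, circumradius r=11 (area = (8/2)·11.000²·sin(360°/8) = 342.24 mm²); Taking the union: the regions partially overlap — summed areas 748.88 mm² minus the doubly-counted overlap 139.26 mm² gives 609.63 mm² — area = 609.63 mm²; (rotated 75° about Z; rotation is an isometry so areas/perimeters/island counts are preserved). So its area = 609.63 mm². Layer 82 (z = 19.68): the r=12 sphere slices to a regular 8-gon of circumradius 9.220 (√(r²−h²) with h=7.68 from center) (area = (8/2)·9.220²·sin(360°/8) = 240.47 mm²); the 11×21.5 cube at (3, 13.5) contributes its full rectangle (area 236.50 mm²); the cube at (11.5, 4) is not intersected at this z (z outside [20.5, 35]); the cylinder at (10, 5) is absent (z outside [10, 18.5]); Merging all regions: the 2 present regions are separate (no shared area or edge), so areas and boundary lengths simply add and each stays a separate island — area = 476.97 mm²; (rotated 75° about Z; rotation is an isometry so areas/perimeters/island counts are preserved). So its area = 476.97 mm². Layer 48 is larger (609.63 vs 476.97 mm²).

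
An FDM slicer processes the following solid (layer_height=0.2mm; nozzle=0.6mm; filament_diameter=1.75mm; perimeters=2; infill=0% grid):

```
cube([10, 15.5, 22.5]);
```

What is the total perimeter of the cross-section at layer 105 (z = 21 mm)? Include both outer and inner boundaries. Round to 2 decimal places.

At z = 21 mm: the cube is present — its section is the full 10×15.5 rectangle (perimeter 51.00 mm). Overall, the cross-section is a single solid region. Total boundary length (outer) = 51.00 mm.

51.00 mm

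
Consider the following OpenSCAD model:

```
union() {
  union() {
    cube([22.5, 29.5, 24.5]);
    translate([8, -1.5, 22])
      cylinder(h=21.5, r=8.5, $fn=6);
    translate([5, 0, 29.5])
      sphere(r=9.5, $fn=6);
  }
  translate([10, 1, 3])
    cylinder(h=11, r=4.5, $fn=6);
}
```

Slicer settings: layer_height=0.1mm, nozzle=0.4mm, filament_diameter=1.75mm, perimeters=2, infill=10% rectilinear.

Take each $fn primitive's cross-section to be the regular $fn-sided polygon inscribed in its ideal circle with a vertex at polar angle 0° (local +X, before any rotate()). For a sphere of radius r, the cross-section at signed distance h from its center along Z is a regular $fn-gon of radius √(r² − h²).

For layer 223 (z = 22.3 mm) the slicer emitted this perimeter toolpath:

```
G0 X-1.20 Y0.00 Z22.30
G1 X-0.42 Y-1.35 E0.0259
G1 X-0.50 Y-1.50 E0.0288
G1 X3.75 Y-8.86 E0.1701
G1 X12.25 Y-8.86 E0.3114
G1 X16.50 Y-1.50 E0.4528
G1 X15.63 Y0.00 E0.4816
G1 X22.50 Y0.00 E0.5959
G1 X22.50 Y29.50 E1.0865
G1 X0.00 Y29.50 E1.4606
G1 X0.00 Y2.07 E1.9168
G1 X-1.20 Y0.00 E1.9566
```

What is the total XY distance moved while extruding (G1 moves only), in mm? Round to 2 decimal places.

117.65 mm

Sum the Euclidean lengths of each G1 segment: total = 117.65 mm.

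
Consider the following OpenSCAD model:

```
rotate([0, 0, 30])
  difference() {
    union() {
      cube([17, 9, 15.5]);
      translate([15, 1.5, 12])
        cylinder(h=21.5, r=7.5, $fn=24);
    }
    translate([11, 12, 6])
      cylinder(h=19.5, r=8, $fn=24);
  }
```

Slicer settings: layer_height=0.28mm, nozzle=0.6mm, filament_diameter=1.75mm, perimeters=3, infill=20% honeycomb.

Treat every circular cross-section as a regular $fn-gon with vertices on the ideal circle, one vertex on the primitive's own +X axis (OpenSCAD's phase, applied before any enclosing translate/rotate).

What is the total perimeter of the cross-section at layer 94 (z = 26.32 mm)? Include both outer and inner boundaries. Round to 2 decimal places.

46.99 mm

At z = 26.32 mm: the cube is not intersected at this z (z outside [0, 15.5]); the r=7.5 cylinder at (15, 1.5) gives a regular 24-gon of circumradius 7.5 (constant along its height) (perimeter = 2·24·7.500·sin(180°/24) = 46.99 mm); Merging all regions: only the r=7.5 cylinder at (15, 1.5) is present, so the union is just that shape — boundary = 46.99 mm; the cylinder at (11, 12) is not intersected at this z (z outside [6, 25.5]); Taking the first minus the rest: none of the subtracted shapes is present at this height, so that combined region is unchanged — boundary = 46.99 mm; (whole slice rotated 30° about Z — lengths, areas and connectivity unchanged). Overall, the cross-section is a single solid region. Total boundary length (outer) = 46.99 mm.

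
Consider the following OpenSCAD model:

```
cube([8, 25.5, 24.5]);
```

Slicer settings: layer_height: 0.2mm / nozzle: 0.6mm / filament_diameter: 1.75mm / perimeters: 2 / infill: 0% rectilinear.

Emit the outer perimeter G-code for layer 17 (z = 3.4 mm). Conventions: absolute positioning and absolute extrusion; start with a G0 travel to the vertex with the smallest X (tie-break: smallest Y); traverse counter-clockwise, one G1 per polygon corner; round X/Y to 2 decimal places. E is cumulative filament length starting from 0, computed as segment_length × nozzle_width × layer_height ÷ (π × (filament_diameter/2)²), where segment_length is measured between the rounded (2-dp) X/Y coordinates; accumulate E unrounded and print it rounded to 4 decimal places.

G0 X0.00 Y0.00 Z3.40
G1 X8.00 Y0.00 E0.3991
G1 X8.00 Y25.50 E1.6713
G1 X0.00 Y25.50 E2.0704
G1 X0.00 Y0.00 E3.3426

At z = 3.4 mm: the cube (footprint 8×25.5) is included at this height. The outline is a single polygon with 4 vertices. Extrusion per mm of travel: 0.6 × 0.2 / (π × 0.875²) = 0.049890. Accumulating E over each segment gives final E = 3.3426.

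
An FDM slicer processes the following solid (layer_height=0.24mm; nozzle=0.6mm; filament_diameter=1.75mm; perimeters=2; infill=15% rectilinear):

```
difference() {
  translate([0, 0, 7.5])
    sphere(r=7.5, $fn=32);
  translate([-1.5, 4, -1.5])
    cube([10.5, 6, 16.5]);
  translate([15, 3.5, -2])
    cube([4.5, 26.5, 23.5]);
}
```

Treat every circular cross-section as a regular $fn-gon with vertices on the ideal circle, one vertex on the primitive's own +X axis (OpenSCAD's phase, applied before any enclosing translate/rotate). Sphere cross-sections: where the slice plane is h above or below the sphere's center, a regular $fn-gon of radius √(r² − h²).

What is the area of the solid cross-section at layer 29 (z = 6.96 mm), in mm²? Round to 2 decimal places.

154.22 mm²

At z = 6.96 mm: the r=7.5 sphere slices to a regular 32-gon of circumradius 7.481 (√(r²−h²) with h=0.54 from center) (area = (32/2)·7.481²·sin(360°/32) = 174.67 mm²); the 10.5×6 cube at (-1.5, 4) contributes its full rectangle (area 63.00 mm²); the 4.5×26.5 cube at (15, 3.5) contributes its full rectangle (area 119.25 mm²); After the difference (first − rest): starting from the r=7.5 sphere (174.67 mm²), the 10.5×6 cube at (-1.5, 4) partially overlaps it — only the 20.45 mm² overlap (of its 63.00 mm²) is removed, clipping the outline; the 4.5×26.5 cube at (15, 3.5) misses the remaining region (no effect) — area = 154.22 mm². Overall, the cross-section is a single solid region. Net area = 154.22 mm².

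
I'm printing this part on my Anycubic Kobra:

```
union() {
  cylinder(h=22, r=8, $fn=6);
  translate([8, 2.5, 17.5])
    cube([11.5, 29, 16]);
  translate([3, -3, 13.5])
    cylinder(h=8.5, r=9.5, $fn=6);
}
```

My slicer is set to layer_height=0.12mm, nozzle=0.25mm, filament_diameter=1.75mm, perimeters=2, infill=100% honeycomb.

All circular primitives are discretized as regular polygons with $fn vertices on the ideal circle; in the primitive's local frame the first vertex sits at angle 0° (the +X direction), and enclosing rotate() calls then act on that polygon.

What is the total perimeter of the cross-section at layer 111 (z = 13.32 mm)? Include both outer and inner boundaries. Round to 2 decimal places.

48.00 mm

At z = 13.32 mm: the r=8 cylinder contributes a regular 6-gon of circumradius 8 (perimeter = 2·6·8.000·sin(180°/6) = 48.00 mm); the cube at (8, 2.5) is absent (z outside [17.5, 33.5]); the cylinder at (3, -3) does not reach this height (z outside [13.5, 22]); Combining (union): only the r=8 cylinder is present, so the union is just that shape — boundary = 48.00 mm. Overall, the cross-section is a single solid region. Total boundary length (outer) = 48.00 mm.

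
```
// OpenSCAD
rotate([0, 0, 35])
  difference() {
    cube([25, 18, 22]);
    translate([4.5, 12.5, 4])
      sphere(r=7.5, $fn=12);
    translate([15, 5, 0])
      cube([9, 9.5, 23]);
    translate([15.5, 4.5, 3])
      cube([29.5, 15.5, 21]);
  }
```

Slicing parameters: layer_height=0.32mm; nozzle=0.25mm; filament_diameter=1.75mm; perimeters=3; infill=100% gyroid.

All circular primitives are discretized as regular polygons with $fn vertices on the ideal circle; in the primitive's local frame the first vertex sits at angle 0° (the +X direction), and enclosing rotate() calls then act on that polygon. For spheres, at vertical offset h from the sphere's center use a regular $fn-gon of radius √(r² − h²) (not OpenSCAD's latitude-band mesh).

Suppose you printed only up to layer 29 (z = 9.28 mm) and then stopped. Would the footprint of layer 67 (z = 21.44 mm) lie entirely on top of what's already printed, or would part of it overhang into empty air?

part overhangs

Compare the two slices. At z = 9.28: the 25×18 cube contributes its full rectangle (area 450.00 mm²); the r=7.5 sphere at (4.5, 12.5) slices to a regular 12-gon of circumradius 5.326 (√(r²−h²) with h=5.28 from center) (area = (12/2)·5.326²·sin(360°/12) = 85.11 mm²); the cube at (15, 5) is present — its section is the full 9×9.5 rectangle (area 85.50 mm²); the 29.5×15.5 cube at (15.5, 4.5) contributes its full rectangle (area 457.25 mm²); Subtracting the remaining from the first: starting from the 25×18 cube (450.00 mm²), the r=7.5 sphere at (4.5, 12.5) partially overlaps it — only the 82.60 mm² overlap (of its 85.11 mm²) is removed, clipping the outline; the 9×9.5 cube at (15, 5) lies wholly inside it (removes its full 85.50 mm² and its 37.00 mm outline becomes a hole wall); the 29.5×15.5 cube at (15.5, 4.5) partially overlaps it — only the 47.50 mm² overlap (of its 457.25 mm²) is removed, clipping the outline — area = 234.40 mm²; (rotated 35° about Z; rotation is an isometry so areas/perimeters/island counts are preserved). At z = 21.44: the cube is present — its section is the full 25×18 rectangle (area 450.00 mm²); the sphere at (4.5, 12.5) does not reach this height (|z−center|=17.440 > r=7.5); the 9×9.5 cube at (15, 5) contributes its full rectangle (area 85.50 mm²); the cube at (15.5, 4.5) is present — its section is the full 29.5×15.5 rectangle (area 457.25 mm²); Taking the first minus the rest: starting from the 25×18 cube (450.00 mm²), the 9×9.5 cube at (15, 5) lies wholly inside it (removes its full 85.50 mm² and its 37.00 mm outline becomes a hole wall); the 29.5×15.5 cube at (15.5, 4.5) partially overlaps it — only the 47.50 mm² overlap (of its 457.25 mm²) is removed, clipping the outline — area = 317.00 mm²; (whole slice rotated 35° about Z — lengths, areas and connectivity unchanged). Checking containment: at z = 21.44 the cross-section extends beyond the z = 9.28 cross-section by about 82.60 mm².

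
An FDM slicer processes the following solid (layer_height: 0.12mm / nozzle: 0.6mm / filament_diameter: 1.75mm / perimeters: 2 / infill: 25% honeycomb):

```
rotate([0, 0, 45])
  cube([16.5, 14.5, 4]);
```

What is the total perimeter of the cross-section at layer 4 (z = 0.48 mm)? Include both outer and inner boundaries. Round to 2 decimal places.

At z = 0.48 mm: the 16.5×14.5 cube contributes its full rectangle (perimeter 62.00 mm); (rotated 45° about Z; rotation is an isometry so areas/perimeters/island counts are preserved). Overall, the cross-section is a single solid region. Total boundary length (outer) = 62.00 mm.

62.00 mm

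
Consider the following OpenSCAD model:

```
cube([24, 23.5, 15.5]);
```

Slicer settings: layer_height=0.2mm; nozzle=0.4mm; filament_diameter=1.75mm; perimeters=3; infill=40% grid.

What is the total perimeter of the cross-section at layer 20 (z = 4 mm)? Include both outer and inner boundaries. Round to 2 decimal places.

95.00 mm

At z = 4 mm: the 24×23.5 cube contributes its full rectangle (perimeter 95.00 mm). Overall, the cross-section is a single solid region. Total boundary length (outer) = 95.00 mm.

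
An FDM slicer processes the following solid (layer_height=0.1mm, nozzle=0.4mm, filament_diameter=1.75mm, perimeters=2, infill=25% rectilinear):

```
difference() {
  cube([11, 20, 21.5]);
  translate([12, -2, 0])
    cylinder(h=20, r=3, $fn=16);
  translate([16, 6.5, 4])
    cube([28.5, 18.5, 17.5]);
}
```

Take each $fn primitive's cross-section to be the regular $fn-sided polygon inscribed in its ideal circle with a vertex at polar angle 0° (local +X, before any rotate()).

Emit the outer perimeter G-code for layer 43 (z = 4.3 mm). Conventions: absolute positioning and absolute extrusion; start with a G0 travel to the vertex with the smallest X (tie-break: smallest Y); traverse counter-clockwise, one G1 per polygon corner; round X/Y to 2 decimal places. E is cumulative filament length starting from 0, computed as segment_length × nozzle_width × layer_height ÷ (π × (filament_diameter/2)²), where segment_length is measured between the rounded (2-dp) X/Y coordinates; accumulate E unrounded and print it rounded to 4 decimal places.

G0 X0.00 Y0.00 Z4.30
G1 X9.80 Y0.00 E0.1630
G1 X9.88 Y0.12 E0.1654
G1 X10.85 Y0.77 E0.1848
G1 X11.00 Y0.80 E0.1873
G1 X11.00 Y20.00 E0.5066
G1 X0.00 Y20.00 E0.6896
G1 X0.00 Y0.00 E1.0222

At z = 4.3 mm: the cube (footprint 11×20) is included at this height; the r=3 cylinder at (12, -2) gives a regular 16-gon of circumradius 3 (constant along its height); the cube at (16, 6.5) is present — its section is the full 28.5×18.5 rectangle; Subtracting the remaining from the first: starting from the 11×20 cube, the r=3 cylinder at (12, -2) partially overlaps it — only the 0.56 mm² overlap (of its 27.55 mm²) is removed, clipping the outline; the 28.5×18.5 cube at (16, 6.5) misses the remaining region (no effect) — 1 connected region. The outline is a single polygon with 7 vertices. Extrusion per mm of travel: 0.4 × 0.1 / (π × 0.875²) = 0.016630. Accumulating E over each segment gives final E = 1.0222.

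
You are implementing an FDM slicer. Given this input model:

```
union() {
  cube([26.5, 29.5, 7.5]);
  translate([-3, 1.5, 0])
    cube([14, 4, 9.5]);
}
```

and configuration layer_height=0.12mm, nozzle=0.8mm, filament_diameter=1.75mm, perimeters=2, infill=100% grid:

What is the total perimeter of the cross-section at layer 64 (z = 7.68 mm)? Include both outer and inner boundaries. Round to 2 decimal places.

At z = 7.68 mm: the cube does not reach this height (z outside [0, 7.5]); the cube at (-3, 1.5) (footprint 14×4) is included at this height (perimeter 36.00 mm); Merging all regions: only the 14×4 cube at (-3, 1.5) is present, so the union is just that shape — boundary = 36.00 mm. Overall, the cross-section is a single solid region. Total boundary length (outer) = 36.00 mm.

36.00 mm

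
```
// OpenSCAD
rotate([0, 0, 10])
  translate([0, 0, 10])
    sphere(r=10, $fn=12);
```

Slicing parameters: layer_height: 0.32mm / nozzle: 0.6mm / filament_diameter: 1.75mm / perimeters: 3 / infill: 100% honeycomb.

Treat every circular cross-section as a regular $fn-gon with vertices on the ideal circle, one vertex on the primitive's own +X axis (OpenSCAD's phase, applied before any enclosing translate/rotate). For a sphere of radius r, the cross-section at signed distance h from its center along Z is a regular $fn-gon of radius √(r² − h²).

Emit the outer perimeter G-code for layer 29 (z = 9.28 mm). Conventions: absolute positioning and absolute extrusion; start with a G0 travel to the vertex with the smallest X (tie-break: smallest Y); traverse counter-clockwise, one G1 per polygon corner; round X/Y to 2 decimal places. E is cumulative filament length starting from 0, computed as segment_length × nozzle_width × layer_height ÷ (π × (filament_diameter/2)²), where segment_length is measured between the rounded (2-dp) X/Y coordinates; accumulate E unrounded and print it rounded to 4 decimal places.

At z = 9.28 mm: the sphere: section is a regular 12-gon, circumradius = √(r²−h²) = √(10²−0.72²) = 9.974; (whole slice rotated 10° about Z — lengths, areas and connectivity unchanged). The outline is a single polygon with 12 vertices. Extrusion per mm of travel: 0.6 × 0.32 / (π × 0.875²) = 0.079824. Accumulating E over each segment gives final E = 4.9444.

G0 X-9.82 Y-1.73 Z9.28
G1 X-7.64 Y-6.41 E0.4121
G1 X-3.41 Y-9.37 E0.8242
G1 X1.73 Y-9.82 E1.2361
G1 X6.41 Y-7.64 E1.6482
G1 X9.37 Y-3.41 E2.0603
G1 X9.82 Y1.73 E2.4722
G1 X7.64 Y6.41 E2.8843
G1 X3.41 Y9.37 E3.2964
G1 X-1.73 Y9.82 E3.7083
G1 X-6.41 Y7.64 E4.1204
G1 X-9.37 Y3.41 E4.5325
G1 X-9.82 Y-1.73 E4.9444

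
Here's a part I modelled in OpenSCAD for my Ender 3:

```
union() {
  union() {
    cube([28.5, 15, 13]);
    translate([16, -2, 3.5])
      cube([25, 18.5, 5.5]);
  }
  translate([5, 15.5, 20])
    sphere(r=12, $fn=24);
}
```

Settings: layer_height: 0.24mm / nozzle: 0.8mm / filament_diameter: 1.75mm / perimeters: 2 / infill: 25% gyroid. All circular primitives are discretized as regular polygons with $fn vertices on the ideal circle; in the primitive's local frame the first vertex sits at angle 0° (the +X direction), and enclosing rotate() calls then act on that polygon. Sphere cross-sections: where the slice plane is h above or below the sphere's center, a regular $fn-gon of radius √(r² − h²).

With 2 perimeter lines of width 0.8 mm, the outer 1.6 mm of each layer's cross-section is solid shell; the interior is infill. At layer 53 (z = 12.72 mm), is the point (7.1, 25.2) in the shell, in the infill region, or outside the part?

outside

At z = 12.72 mm: the cube (footprint 28.5×15) is included at this height; the cube at (16, -2) is not intersected at this z (z outside [3.5, 9]); Merging all regions: only the 28.5×15 cube is present, so the union is just that shape — 1 connected region; the sphere at (5, 15.5): section is a regular 24-gon, circumradius = √(r²−h²) = √(12²−7.28²) = 9.539; Taking the union: the regions partially overlap (shared area 108.54 mm²), so overlapping operands fuse into one piece — 1 connected region. Overall, the cross-section is a single solid region. The nearest boundary edge runs (5.00, 25.04)→(7.47, 24.71); distance from the point to it = 0.43 mm. The point is not inside any of the regions above, so it lies outside the cross-section (0.43 mm from the nearest boundary).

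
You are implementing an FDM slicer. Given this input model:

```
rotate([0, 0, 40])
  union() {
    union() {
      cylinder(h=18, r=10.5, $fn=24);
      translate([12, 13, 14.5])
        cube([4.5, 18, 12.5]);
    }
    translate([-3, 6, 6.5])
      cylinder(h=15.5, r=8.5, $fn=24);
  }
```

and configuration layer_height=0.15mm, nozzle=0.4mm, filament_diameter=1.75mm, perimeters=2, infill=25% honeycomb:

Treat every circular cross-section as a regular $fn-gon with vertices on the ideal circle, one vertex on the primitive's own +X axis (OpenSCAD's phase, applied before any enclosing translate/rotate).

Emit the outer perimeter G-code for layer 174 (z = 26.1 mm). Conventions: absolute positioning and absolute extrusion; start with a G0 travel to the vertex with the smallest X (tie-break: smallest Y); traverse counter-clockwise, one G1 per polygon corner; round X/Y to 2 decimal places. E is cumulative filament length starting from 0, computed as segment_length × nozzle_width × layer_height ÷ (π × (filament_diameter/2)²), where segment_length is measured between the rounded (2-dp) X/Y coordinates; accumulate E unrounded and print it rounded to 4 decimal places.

G0 X-10.73 Y31.46 Z26.10
G1 X0.84 Y17.67 E0.4490
G1 X4.28 Y20.56 E0.5611
G1 X-7.29 Y34.35 E1.0101
G1 X-10.73 Y31.46 E1.1222

At z = 26.1 mm: the cylinder is absent (z outside [0, 18]); the cube at (12, 13) is present — its section is the full 4.5×18 rectangle; Combining (union): only the 4.5×18 cube at (12, 13) is present, so the union is just that shape — 1 connected region; the cylinder at (-3, 6) does not reach this height (z outside [6.5, 22]); Merging all regions: only the result so far is present, so the union is just that shape — 1 connected region; (whole slice rotated 40° about Z — lengths, areas and connectivity unchanged). The outline is a single polygon with 4 vertices. Extrusion per mm of travel: 0.4 × 0.15 / (π × 0.875²) = 0.024945. Accumulating E over each segment gives final E = 1.1222.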